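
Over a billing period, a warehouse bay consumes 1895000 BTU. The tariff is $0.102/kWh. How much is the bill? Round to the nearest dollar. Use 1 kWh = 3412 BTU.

1895000 BTU × (0.00029308 kWh/BTU) = 555.4 kWh
Cost = 555.4 kWh × $0.102/kWh = $56.65 ≈ $57

$57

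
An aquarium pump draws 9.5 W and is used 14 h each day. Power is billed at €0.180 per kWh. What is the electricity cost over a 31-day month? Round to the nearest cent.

Energy = 9.5 W × 14 h/day × 31 days = 4,123 Wh = 4.123 kWh
Cost = 4.123 kWh × €0.180/kWh = €0.74

€0.74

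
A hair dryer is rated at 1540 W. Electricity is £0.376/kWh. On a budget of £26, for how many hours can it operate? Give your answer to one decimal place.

44.9 h

Energy budget = £26 / £0.376 per kWh = 69.15 kWh = 69,149 Wh
Runtime = 69,149 Wh / 1540 W = 44.9 h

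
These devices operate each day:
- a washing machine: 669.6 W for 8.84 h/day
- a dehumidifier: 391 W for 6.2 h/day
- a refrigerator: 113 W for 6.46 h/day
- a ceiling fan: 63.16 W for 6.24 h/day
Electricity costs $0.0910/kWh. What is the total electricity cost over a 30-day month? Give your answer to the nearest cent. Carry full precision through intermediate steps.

washing machine: 669.6 W × 8.84 h × 30 d = 177,578 Wh = 177.6 kWh
dehumidifier: 391 W × 6.2 h × 30 d = 72,726 Wh = 72.73 kWh
refrigerator: 113 W × 6.46 h × 30 d = 21,899 Wh = 21.9 kWh
ceiling fan: 63.16 W × 6.24 h × 30 d = 11,824 Wh = 11.82 kWh
Total energy = 177.6 + 72.73 + 21.9 + 11.82 = 284 kWh
Cost = 284 kWh × $0.0910 = $25.85

$25.85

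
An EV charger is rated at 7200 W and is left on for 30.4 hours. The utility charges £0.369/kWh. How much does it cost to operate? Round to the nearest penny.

Energy = 7200 W × 30.4 h = 218,880 Wh = 218.9 kWh
Cost = 218.9 kWh × £0.369/kWh = £80.77

£80.77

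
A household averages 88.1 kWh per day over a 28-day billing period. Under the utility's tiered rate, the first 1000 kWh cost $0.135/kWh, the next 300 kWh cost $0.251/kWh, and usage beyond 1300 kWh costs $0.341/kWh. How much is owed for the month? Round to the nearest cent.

$608.18

Usage = 88.1 kWh/day × 28 days = 2466.8 kWh
First 1000 kWh × $0.135 = $135.00
Next 300 kWh × $0.251 = $75.30
Remaining 1166.8 kWh × $0.341 = $397.88
Total = $608.18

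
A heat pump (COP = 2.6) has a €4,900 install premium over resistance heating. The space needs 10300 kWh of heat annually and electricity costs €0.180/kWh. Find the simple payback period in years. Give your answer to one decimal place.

Resistance: 10300 kWh × €0.180 = €1,854.00/yr
Heat pump: 10300 / 2.6 = 3962 kWh in → × €0.180 = €713.08/yr
Annual savings = €1,140.92
Payback = €4,900 / €1,140.92 = 4.29 years

4.3 years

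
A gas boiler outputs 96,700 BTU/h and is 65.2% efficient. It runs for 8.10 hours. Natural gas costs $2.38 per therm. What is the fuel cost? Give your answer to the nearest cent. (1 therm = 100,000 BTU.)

$28.59

Heat delivered = 96,700 BTU/h × 8.10 h = 783,270 BTU
Gas input = 783,270 / 0.652 = 1,201,334 BTU
= 1,201,334 / 100,000 = 12.01 therm
Cost = 12.01 × $2.38/therm = $28.59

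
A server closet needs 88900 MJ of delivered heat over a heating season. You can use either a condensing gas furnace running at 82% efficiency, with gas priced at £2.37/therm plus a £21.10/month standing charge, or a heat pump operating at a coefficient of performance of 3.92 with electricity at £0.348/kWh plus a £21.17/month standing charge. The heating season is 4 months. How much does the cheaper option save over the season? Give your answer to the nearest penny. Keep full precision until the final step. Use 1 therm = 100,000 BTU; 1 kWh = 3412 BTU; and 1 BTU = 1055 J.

£242.73

Heat load = 88900 MJ = 88,900,000,000 J / 1055 = 84,265,403 BTU
Gas: input = 84,265,403 / 0.820 = 102,762,686 BTU = 1,028 therm → 1,028 × £2.37 = £2,435.48; + 4 × £21.10 standing = £2,519.88
Heat pump: 84,265,403 BTU / 3412 = 24,700 kWh heat; / 3.92 = 6,300 kWh in → × £0.348 = £2,192.47; + 4 × £21.17 standing = £2,277.15
Difference = |£2,519.88 − £2,277.15| = £242.73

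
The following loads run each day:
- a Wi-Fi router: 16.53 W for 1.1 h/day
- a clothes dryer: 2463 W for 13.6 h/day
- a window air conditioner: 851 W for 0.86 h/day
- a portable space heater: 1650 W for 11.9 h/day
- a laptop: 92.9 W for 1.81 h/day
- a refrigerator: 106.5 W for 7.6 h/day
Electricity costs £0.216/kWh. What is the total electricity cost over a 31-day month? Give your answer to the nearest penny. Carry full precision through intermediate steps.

Wi-Fi router: 16.53 W × 1.1 h × 31 d = 564 Wh = 0.5637 kWh
clothes dryer: 2463 W × 13.6 h × 31 d = 1,038,401 Wh = 1,038 kWh
window air conditioner: 851 W × 0.86 h × 31 d = 22,688 Wh = 22.69 kWh
portable space heater: 1650 W × 11.9 h × 31 d = 608,685 Wh = 608.7 kWh
laptop: 92.9 W × 1.81 h × 31 d = 5,213 Wh = 5.213 kWh
refrigerator: 106.5 W × 7.6 h × 31 d = 25,091 Wh = 25.09 kWh
Total energy = 0.5637 + 1,038 + 22.69 + 608.7 + 5.213 + 25.09 = 1,701 kWh
Cost = 1,701 kWh × £0.216 = £367.34

£367.34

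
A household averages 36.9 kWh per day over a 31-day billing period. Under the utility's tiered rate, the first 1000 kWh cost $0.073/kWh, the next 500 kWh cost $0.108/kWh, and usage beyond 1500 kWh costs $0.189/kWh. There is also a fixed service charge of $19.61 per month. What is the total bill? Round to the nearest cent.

Usage = 36.9 kWh/day × 31 days = 1143.9 kWh
First 1000 kWh × $0.073 = $73.00
Next 143.9 kWh × $0.108 = $15.54
Remaining tier: 0 kWh (not reached)
Energy charge = $88.54; + service $19.61 = $108.15

$108.15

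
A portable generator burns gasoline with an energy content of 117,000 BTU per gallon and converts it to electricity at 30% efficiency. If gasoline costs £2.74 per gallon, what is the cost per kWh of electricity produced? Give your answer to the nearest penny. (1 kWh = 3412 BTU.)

Electrical output per gallon = 117,000 BTU × 0.30 / 3412 BTU/kWh = 10.29 kWh
Cost per kWh = £2.74 / 10.29 kWh = £0.266

£0.27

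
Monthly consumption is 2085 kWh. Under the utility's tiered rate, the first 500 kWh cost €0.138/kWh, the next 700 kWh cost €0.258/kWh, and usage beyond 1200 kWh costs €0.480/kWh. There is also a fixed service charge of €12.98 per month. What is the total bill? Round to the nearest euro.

First 500 kWh × €0.138 = €69.00
Next 700 kWh × €0.258 = €180.60
Remaining 885 kWh × €0.480 = €424.80
Energy charge = €674.40; + service €12.98 = €687.38 ≈ €687

€687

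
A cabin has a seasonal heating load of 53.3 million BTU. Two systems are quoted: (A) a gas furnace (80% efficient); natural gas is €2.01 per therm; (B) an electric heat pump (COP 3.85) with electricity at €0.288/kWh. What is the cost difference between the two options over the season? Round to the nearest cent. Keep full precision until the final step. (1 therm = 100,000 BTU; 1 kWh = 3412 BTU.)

Heat load = 53.3 × 10⁶ BTU = 53,300,000 BTU
Gas: input = 53,300,000 / 0.80 = 66,625,000 BTU = 666.2 therm → 666.2 × €2.01 = €1,339.16
Heat pump: 53,300,000 BTU / 3412 = 15,620 kWh heat; / 3.85 = 4,057 kWh in → × €0.288 = €1,168.56
Difference = |€1,339.16 − €1,168.56| = €170.61

€170.61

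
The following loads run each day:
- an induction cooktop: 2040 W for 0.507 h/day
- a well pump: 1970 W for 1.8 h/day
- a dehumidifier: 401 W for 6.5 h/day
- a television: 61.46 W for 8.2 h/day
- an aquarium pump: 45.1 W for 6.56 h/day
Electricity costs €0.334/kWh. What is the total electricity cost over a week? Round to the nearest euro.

induction cooktop: 2040 W × 0.507 h × 7 d = 7,240 Wh = 7.24 kWh
well pump: 1970 W × 1.8 h × 7 d = 24,822 Wh = 24.82 kWh
dehumidifier: 401 W × 6.5 h × 7 d = 18,246 Wh = 18.25 kWh
television: 61.46 W × 8.2 h × 7 d = 3,528 Wh = 3.528 kWh
aquarium pump: 45.1 W × 6.56 h × 7 d = 2,071 Wh = 2.071 kWh
Total energy = 7.24 + 24.82 + 18.25 + 3.528 + 2.071 = 55.91 kWh
Cost = 55.91 kWh × €0.334 = €18.67 ≈ €19

€19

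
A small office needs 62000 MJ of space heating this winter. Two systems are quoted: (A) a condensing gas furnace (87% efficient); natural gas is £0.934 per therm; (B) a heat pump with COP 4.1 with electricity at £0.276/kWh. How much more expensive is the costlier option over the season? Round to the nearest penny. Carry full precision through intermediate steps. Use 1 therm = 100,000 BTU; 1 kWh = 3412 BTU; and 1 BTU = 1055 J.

£528.55

Heat load = 62000 MJ = 62,000,000,000 J / 1055 = 58,767,773 BTU
Gas: input = 58,767,773 / 0.870 = 67,549,164 BTU = 675.5 therm → 675.5 × £0.934 = £630.91
Heat pump: 58,767,773 BTU / 3412 = 17,220 kWh heat; / 4.1 = 4,201 kWh in → × £0.276 = £1,159.46
Difference = |£630.91 − £1,159.46| = £528.55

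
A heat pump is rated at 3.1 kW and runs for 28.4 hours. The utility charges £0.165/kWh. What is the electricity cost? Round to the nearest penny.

£14.53

Energy = 3100 W × 28.4 h = 88,040 Wh = 88.04 kWh
Cost = 88.04 kWh × £0.165/kWh = £14.53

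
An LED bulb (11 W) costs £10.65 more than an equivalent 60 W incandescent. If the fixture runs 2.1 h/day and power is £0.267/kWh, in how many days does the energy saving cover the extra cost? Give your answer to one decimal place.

387.6 days

Power saved = 60 − 11 = 49 W
Daily energy saved = 49 W × 2.1 h = 102.9 Wh = 0.1029 kWh
Daily savings = 0.1029 × £0.267 = £0.0275
Payback = £10.65 / £0.0275 per day = 387.6 days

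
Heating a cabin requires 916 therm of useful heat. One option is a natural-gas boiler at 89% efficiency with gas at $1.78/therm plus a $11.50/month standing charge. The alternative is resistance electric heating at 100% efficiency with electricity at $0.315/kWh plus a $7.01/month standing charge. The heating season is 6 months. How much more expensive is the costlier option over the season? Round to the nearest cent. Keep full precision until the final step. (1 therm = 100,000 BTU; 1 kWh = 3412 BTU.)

$6597.68

Heat load = 916 therm × 100,000 = 91,600,000 BTU
Gas: input = 91,600,000 / 0.89 = 102,921,348 BTU = 1,029 therm → 1,029 × $1.78 = $1,832.00; + 6 × $11.50 standing = $1,901.00
Electric: 91,600,000 BTU / 3412 = 26,850 kWh → × $0.315 = $8,456.62; + 6 × $7.01 standing = $8,498.68
Difference = |$1,901.00 − $8,498.68| = $6,597.68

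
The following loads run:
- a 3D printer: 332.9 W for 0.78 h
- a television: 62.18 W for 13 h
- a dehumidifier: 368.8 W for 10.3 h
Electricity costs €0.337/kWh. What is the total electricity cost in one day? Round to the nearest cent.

3D printer: 332.9 W × 0.78 h = 260 Wh = 0.2597 kWh
television: 62.18 W × 13 h = 808 Wh = 0.8083 kWh
dehumidifier: 368.8 W × 10.3 h = 3,799 Wh = 3.799 kWh
Total energy = 0.2597 + 0.8083 + 3.799 = 4.867 kWh
Cost = 4.867 kWh × €0.337 = €1.64

€1.64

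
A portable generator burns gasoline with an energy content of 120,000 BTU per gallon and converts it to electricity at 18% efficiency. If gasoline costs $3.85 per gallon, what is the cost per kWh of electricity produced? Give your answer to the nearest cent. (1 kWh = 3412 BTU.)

$0.61

Electrical output per gallon = 120,000 BTU × 0.18 / 3412 BTU/kWh = 6.331 kWh
Cost per kWh = $3.85 / 6.331 kWh = $0.608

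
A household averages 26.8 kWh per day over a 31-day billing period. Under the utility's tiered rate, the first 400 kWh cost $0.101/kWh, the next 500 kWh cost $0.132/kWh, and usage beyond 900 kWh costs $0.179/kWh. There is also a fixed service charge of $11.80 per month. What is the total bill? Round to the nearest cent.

$109.07

Usage = 26.8 kWh/day × 31 days = 830.8 kWh
First 400 kWh × $0.101 = $40.40
Next 430.8 kWh × $0.132 = $56.87
Remaining tier: 0 kWh (not reached)
Energy charge = $97.27; + service $11.80 = $109.07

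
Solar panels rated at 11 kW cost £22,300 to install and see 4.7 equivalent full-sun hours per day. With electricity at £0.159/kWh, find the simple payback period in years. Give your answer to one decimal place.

7.4 years

Daily generation = 11 kW × 4.7 h = 51.7 kWh
Annual generation = 51.7 × 365 = 18870 kWh
Annual savings = 18870 × £0.159 = £3,000.41
Payback = £22,300 / £3,000.41 = 7.43 years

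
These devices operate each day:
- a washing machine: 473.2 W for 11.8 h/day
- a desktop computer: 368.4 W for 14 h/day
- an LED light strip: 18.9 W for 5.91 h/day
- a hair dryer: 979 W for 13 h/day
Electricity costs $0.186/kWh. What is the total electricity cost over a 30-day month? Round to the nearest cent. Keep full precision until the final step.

washing machine: 473.2 W × 11.8 h × 30 d = 167,513 Wh = 167.5 kWh
desktop computer: 368.4 W × 14 h × 30 d = 154,728 Wh = 154.7 kWh
LED light strip: 18.9 W × 5.91 h × 30 d = 3,351 Wh = 3.351 kWh
hair dryer: 979 W × 13 h × 30 d = 381,810 Wh = 381.8 kWh
Total energy = 167.5 + 154.7 + 3.351 + 381.8 = 707.4 kWh
Cost = 707.4 kWh × $0.186 = $131.58

$131.58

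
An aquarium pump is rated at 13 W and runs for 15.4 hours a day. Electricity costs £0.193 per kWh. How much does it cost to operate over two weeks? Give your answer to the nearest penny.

£0.54

Energy = 13 W × 15.4 h/day × 14 days = 2,803 Wh = 2.803 kWh
Cost = 2.803 kWh × £0.193/kWh = £0.54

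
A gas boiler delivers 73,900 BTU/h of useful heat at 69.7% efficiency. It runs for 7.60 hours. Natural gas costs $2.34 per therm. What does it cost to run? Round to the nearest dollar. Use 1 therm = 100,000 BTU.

$19

Heat delivered = 73,900 BTU/h × 7.60 h = 561,640 BTU
Gas input = 561,640 / 0.697 = 805,796 BTU
= 805,796 / 100,000 = 8.058 therm
Cost = 8.058 × $2.34/therm = $18.86 ≈ $19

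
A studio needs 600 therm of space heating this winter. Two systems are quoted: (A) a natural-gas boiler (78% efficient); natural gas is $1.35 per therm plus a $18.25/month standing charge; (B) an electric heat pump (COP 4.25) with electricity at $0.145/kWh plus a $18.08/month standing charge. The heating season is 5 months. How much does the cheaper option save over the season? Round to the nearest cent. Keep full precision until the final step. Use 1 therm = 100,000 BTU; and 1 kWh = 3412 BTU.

$439.35

Heat load = 600 therm × 100,000 = 60,000,000 BTU
Gas: input = 60,000,000 / 0.780 = 76,923,077 BTU = 769.2 therm → 769.2 × $1.35 = $1,038.46; + 5 × $18.25 standing = $1,129.71
Heat pump: 60,000,000 BTU / 3412 = 17,580 kWh heat; / 4.25 = 4,138 kWh in → × $0.145 = $599.96; + 5 × $18.08 standing = $690.36
Difference = |$1,129.71 − $690.36| = $439.35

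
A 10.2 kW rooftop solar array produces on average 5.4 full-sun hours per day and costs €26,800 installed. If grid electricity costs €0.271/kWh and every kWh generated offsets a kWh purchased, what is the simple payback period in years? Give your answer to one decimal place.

Daily generation = 10.2 kW × 5.4 h = 55.08 kWh
Annual generation = 55.08 × 365 = 20104 kWh
Annual savings = 20104 × €0.271 = €5,448.24
Payback = €26,800 / €5,448.24 = 4.92 years

4.9 years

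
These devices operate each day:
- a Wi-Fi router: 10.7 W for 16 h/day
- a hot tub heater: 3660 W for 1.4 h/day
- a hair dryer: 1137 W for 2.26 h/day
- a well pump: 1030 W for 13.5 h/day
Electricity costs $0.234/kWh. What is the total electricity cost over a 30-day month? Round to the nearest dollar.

Wi-Fi router: 10.7 W × 16 h × 30 d = 5,136 Wh = 5.136 kWh
hot tub heater: 3660 W × 1.4 h × 30 d = 153,720 Wh = 153.7 kWh
hair dryer: 1137 W × 2.26 h × 30 d = 77,089 Wh = 77.09 kWh
well pump: 1030 W × 13.5 h × 30 d = 417,150 Wh = 417.1 kWh
Total energy = 5.136 + 153.7 + 77.09 + 417.1 = 653.1 kWh
Cost = 653.1 kWh × $0.234 = $152.82 ≈ $153

$153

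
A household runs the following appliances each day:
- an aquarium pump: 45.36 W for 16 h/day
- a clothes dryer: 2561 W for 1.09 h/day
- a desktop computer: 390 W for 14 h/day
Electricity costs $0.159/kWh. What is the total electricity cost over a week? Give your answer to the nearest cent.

$9.99

aquarium pump: 45.36 W × 16 h × 7 d = 5,080 Wh = 5.08 kWh
clothes dryer: 2561 W × 1.09 h × 7 d = 19,540 Wh = 19.54 kWh
desktop computer: 390 W × 14 h × 7 d = 38,220 Wh = 38.22 kWh
Total energy = 5.08 + 19.54 + 38.22 = 62.84 kWh
Cost = 62.84 kWh × $0.159 = $9.99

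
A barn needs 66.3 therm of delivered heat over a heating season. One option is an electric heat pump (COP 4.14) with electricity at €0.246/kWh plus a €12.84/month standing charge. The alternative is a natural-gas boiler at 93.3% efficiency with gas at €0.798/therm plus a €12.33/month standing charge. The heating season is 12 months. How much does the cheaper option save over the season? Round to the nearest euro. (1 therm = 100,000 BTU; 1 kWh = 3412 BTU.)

Heat load = 66.3 therm × 100,000 = 6,630,000 BTU
Gas: input = 6,630,000 / 0.933 = 7,106,109 BTU = 71.06 therm → 71.06 × €0.798 = €56.71; + 12 × €12.33 standing = €204.67
Heat pump: 6,630,000 BTU / 3412 = 1,943 kWh heat; / 4.14 = 469.4 kWh in → × €0.246 = €115.46; + 12 × €12.84 standing = €269.54
Difference = |€204.67 − €269.54| = €64.88 ≈ €65

€65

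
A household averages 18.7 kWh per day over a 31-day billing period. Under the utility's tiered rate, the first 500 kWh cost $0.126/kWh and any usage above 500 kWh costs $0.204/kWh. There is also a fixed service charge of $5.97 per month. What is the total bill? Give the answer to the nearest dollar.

Usage = 18.7 kWh/day × 31 days = 579.7 kWh
First 500 kWh × $0.126 = $63.00
Remaining 79.7 kWh × $0.204 = $16.26
Energy charge = $79.26; + service $5.97 = $85.23 ≈ $85

$85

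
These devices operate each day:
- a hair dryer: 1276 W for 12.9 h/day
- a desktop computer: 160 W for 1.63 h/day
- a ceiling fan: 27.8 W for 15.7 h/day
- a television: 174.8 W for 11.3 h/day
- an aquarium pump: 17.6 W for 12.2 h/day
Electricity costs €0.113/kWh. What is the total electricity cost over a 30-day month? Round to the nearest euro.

hair dryer: 1276 W × 12.9 h × 30 d = 493,812 Wh = 493.8 kWh
desktop computer: 160 W × 1.63 h × 30 d = 7,824 Wh = 7.824 kWh
ceiling fan: 27.8 W × 15.7 h × 30 d = 13,094 Wh = 13.09 kWh
television: 174.8 W × 11.3 h × 30 d = 59,257 Wh = 59.26 kWh
aquarium pump: 17.6 W × 12.2 h × 30 d = 6,442 Wh = 6.442 kWh
Total energy = 493.8 + 7.824 + 13.09 + 59.26 + 6.442 = 580.4 kWh
Cost = 580.4 kWh × €0.113 = €65.59 ≈ €66

€66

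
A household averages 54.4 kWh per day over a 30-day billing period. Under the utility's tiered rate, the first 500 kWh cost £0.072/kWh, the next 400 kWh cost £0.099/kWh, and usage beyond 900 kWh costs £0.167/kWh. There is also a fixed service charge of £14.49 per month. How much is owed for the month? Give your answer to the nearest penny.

Usage = 54.4 kWh/day × 30 days = 1632 kWh
First 500 kWh × £0.072 = £36.00
Next 400 kWh × £0.099 = £39.60
Remaining 732 kWh × £0.167 = £122.24
Energy charge = £197.84; + service £14.49 = £212.33

£212.33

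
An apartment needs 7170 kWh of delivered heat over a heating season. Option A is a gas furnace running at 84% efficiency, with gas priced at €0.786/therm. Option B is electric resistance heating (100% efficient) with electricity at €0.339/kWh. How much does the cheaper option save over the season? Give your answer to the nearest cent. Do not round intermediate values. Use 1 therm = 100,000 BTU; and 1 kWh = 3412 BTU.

Heat load = 7170 kWh × 3412 = 24,464,040 BTU
Gas: input = 24,464,040 / 0.84 = 29,123,857 BTU = 291.2 therm → 291.2 × €0.786 = €228.91
Electric: 24,464,040 BTU / 3412 = 7,170 kWh → × €0.339 = €2,430.63
Difference = |€228.91 − €2,430.63| = €2,201.72

€2201.72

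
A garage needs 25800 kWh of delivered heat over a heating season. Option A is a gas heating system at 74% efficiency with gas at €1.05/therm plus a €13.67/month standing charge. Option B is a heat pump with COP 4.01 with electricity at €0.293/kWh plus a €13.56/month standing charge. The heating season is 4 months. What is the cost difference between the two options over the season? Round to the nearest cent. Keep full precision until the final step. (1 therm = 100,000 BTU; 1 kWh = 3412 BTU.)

€635.63

Heat load = 25800 kWh × 3412 = 88,029,600 BTU
Gas: input = 88,029,600 / 0.74 = 118,958,919 BTU = 1,190 therm → 1,190 × €1.05 = €1,249.07; + 4 × €13.67 standing = €1,303.75
Heat pump: 88,029,600 BTU / 3412 = 25,800 kWh heat; / 4.01 = 6,434 kWh in → × €0.293 = €1,885.14; + 4 × €13.56 standing = €1,939.38
Difference = |€1,303.75 − €1,939.38| = €635.63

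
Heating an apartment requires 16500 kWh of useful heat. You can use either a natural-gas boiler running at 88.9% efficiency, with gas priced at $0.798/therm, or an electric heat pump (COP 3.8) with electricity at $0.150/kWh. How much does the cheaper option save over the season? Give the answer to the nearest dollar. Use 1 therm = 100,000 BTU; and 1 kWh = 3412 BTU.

$146

Heat load = 16500 kWh × 3412 = 56,298,000 BTU
Gas: input = 56,298,000 / 0.889 = 63,327,334 BTU = 633.3 therm → 633.3 × $0.798 = $505.35
Heat pump: 56,298,000 BTU / 3412 = 16,500 kWh heat; / 3.8 = 4,342 kWh in → × $0.150 = $651.32
Difference = |$505.35 − $651.32| = $145.96 ≈ $146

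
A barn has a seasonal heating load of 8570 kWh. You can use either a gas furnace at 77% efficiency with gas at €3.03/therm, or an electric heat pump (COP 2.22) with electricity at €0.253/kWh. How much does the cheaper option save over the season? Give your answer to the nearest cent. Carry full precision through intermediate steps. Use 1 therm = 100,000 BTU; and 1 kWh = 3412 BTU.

Heat load = 8570 kWh × 3412 = 29,240,840 BTU
Gas: input = 29,240,840 / 0.77 = 37,975,117 BTU = 379.8 therm → 379.8 × €3.03 = €1,150.65
Heat pump: 29,240,840 BTU / 3412 = 8,570 kWh heat; / 2.22 = 3,860 kWh in → × €0.253 = €976.67
Difference = |€1,150.65 − €976.67| = €173.97

€173.97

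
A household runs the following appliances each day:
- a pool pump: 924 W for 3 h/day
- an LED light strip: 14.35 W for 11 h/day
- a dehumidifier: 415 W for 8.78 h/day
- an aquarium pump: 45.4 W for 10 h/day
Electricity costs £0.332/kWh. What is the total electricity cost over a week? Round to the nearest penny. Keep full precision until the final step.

pool pump: 924 W × 3 h × 7 d = 19,404 Wh = 19.4 kWh
LED light strip: 14.35 W × 11 h × 7 d = 1,105 Wh = 1.105 kWh
dehumidifier: 415 W × 8.78 h × 7 d = 25,506 Wh = 25.51 kWh
aquarium pump: 45.4 W × 10 h × 7 d = 3,178 Wh = 3.178 kWh
Total energy = 19.4 + 1.105 + 25.51 + 3.178 = 49.19 kWh
Cost = 49.19 kWh × £0.332 = £16.33

£16.33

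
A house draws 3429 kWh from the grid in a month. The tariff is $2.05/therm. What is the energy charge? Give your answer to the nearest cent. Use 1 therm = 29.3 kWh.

$239.91

3429 kWh × (0.03413 therm/kWh) = 117 therm
Cost = 117 therm × $2.05/therm = $239.91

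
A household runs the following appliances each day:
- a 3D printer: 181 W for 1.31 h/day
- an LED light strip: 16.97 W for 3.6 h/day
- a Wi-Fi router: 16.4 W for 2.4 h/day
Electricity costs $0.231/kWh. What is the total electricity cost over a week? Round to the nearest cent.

3D printer: 181 W × 1.31 h × 7 d = 1,660 Wh = 1.66 kWh
LED light strip: 16.97 W × 3.6 h × 7 d = 428 Wh = 0.4276 kWh
Wi-Fi router: 16.4 W × 2.4 h × 7 d = 276 Wh = 0.2755 kWh
Total energy = 1.66 + 0.4276 + 0.2755 = 2.363 kWh
Cost = 2.363 kWh × $0.231 = $0.55

$0.55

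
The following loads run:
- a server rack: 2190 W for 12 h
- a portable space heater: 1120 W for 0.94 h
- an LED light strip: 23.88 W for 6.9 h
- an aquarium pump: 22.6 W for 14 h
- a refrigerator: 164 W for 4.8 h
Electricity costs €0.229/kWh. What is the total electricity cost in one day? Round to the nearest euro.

€7

server rack: 2190 W × 12 h = 26,280 Wh = 26.28 kWh
portable space heater: 1120 W × 0.94 h = 1,053 Wh = 1.053 kWh
LED light strip: 23.88 W × 6.9 h = 165 Wh = 0.1648 kWh
aquarium pump: 22.6 W × 14 h = 316 Wh = 0.3164 kWh
refrigerator: 164 W × 4.8 h = 787 Wh = 0.7872 kWh
Total energy = 26.28 + 1.053 + 0.1648 + 0.3164 + 0.7872 = 28.6 kWh
Cost = 28.6 kWh × €0.229 = €6.55 ≈ €7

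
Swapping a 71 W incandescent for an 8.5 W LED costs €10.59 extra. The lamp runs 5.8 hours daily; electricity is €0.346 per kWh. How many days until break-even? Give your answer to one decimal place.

Power saved = 71 − 8.5 = 62.5 W
Daily energy saved = 62.5 W × 5.8 h = 362.5 Wh = 0.3625 kWh
Daily savings = 0.3625 × €0.346 = €0.1254
Payback = €10.59 / €0.1254 per day = 84.43 days

84.4 days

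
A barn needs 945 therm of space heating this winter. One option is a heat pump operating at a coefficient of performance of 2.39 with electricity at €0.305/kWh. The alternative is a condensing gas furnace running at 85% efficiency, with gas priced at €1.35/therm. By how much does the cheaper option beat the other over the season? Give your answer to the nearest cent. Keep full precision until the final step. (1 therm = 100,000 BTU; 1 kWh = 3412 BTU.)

€2033.59

Heat load = 945 therm × 100,000 = 94,500,000 BTU
Gas: input = 94,500,000 / 0.85 = 111,176,471 BTU = 1,112 therm → 1,112 × €1.35 = €1,500.88
Heat pump: 94,500,000 BTU / 3412 = 27,700 kWh heat; / 2.39 = 11,590 kWh in → × €0.305 = €3,534.47
Difference = |€1,500.88 − €3,534.47| = €2,033.59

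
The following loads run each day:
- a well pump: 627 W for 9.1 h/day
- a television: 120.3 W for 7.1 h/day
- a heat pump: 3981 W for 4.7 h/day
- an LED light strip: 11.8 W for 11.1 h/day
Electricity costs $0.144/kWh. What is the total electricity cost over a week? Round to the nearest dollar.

well pump: 627 W × 9.1 h × 7 d = 39,940 Wh = 39.94 kWh
television: 120.3 W × 7.1 h × 7 d = 5,979 Wh = 5.979 kWh
heat pump: 3981 W × 4.7 h × 7 d = 130,975 Wh = 131 kWh
LED light strip: 11.8 W × 11.1 h × 7 d = 917 Wh = 0.9169 kWh
Total energy = 39.94 + 5.979 + 131 + 0.9169 = 177.8 kWh
Cost = 177.8 kWh × $0.144 = $25.60 ≈ $26

$26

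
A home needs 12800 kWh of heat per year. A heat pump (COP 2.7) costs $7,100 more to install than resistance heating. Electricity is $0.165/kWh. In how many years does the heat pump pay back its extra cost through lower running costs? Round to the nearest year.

5 years

Resistance: 12800 kWh × $0.165 = $2,112.00/yr
Heat pump: 12800 / 2.7 = 4741 kWh in → × $0.165 = $782.22/yr
Annual savings = $1,329.78
Payback = $7,100 / $1,329.78 = 5.34 years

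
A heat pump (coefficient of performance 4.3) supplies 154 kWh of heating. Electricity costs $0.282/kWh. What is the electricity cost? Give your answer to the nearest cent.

Electrical input = 154 kWh / 4.3 = 35.81 kWh
Cost = 35.81 × $0.282/kWh = $10.10

$10.10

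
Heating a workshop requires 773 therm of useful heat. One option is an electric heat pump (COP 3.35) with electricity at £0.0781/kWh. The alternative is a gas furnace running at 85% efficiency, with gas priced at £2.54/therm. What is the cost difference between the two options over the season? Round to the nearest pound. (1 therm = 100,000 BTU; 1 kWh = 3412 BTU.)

£1782

Heat load = 773 therm × 100,000 = 77,300,000 BTU
Gas: input = 77,300,000 / 0.85 = 90,941,176 BTU = 909.4 therm → 909.4 × £2.54 = £2,309.91
Heat pump: 77,300,000 BTU / 3412 = 22,660 kWh heat; / 3.35 = 6,763 kWh in → × £0.0781 = £528.17
Difference = |£2,309.91 − £528.17| = £1,781.73 ≈ £1782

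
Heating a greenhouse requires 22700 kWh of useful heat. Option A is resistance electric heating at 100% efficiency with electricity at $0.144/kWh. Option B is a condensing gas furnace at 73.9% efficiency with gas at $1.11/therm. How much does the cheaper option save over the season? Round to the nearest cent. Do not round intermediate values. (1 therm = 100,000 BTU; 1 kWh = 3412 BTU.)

Heat load = 22700 kWh × 3412 = 77,452,400 BTU
Gas: input = 77,452,400 / 0.739 = 104,807,037 BTU = 1,048 therm → 1,048 × $1.11 = $1,163.36
Electric: 77,452,400 BTU / 3412 = 22,700 kWh → × $0.144 = $3,268.80
Difference = |$1,163.36 − $3,268.80| = $2,105.44

$2105.44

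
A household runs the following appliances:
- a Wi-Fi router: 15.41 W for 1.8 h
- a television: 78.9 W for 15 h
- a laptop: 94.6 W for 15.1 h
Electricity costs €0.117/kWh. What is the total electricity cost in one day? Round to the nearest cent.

Wi-Fi router: 15.41 W × 1.8 h = 28 Wh = 0.02774 kWh
television: 78.9 W × 15 h = 1,184 Wh = 1.183 kWh
laptop: 94.6 W × 15.1 h = 1,428 Wh = 1.428 kWh
Total energy = 0.02774 + 1.183 + 1.428 = 2.64 kWh
Cost = 2.64 kWh × €0.117 = €0.31

€0.31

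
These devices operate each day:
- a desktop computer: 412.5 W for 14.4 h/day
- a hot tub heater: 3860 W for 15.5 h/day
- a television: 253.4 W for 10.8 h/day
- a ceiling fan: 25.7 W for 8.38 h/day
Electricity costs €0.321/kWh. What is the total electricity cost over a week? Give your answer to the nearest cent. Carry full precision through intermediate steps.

desktop computer: 412.5 W × 14.4 h × 7 d = 41,580 Wh = 41.58 kWh
hot tub heater: 3860 W × 15.5 h × 7 d = 418,810 Wh = 418.8 kWh
television: 253.4 W × 10.8 h × 7 d = 19,157 Wh = 19.16 kWh
ceiling fan: 25.7 W × 8.38 h × 7 d = 1,508 Wh = 1.508 kWh
Total energy = 41.58 + 418.8 + 19.16 + 1.508 = 481.1 kWh
Cost = 481.1 kWh × €0.321 = €154.42

€154.42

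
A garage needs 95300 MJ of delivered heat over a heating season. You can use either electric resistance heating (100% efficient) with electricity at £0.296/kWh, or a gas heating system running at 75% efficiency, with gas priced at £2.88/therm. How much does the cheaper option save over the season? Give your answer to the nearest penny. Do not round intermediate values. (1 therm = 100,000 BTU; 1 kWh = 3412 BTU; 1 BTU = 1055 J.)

Heat load = 95300 MJ = 95,300,000,000 J / 1055 = 90,331,754 BTU
Gas: input = 90,331,754 / 0.75 = 120,442,338 BTU = 1,204 therm → 1,204 × £2.88 = £3,468.74
Electric: 90,331,754 BTU / 3412 = 26,470 kWh → × £0.296 = £7,836.52
Difference = |£3,468.74 − £7,836.52| = £4,367.78

£4367.78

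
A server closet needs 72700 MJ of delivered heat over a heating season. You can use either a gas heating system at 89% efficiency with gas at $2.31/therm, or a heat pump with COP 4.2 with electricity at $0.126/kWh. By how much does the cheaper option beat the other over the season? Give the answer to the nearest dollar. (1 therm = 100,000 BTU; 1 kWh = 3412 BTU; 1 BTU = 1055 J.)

Heat load = 72700 MJ = 72,700,000,000 J / 1055 = 68,909,953 BTU
Gas: input = 68,909,953 / 0.89 = 77,426,913 BTU = 774.3 therm → 774.3 × $2.31 = $1,788.56
Heat pump: 68,909,953 BTU / 3412 = 20,200 kWh heat; / 4.2 = 4,809 kWh in → × $0.126 = $605.89
Difference = |$1,788.56 − $605.89| = $1,182.67 ≈ $1183

$1183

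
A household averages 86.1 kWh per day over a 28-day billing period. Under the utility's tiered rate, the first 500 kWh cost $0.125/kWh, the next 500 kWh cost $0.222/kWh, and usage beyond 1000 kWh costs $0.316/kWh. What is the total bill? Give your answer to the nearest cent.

$619.31

Usage = 86.1 kWh/day × 28 days = 2410.8 kWh
First 500 kWh × $0.125 = $62.50
Next 500 kWh × $0.222 = $111.00
Remaining 1410.8 kWh × $0.316 = $445.81
Total = $619.31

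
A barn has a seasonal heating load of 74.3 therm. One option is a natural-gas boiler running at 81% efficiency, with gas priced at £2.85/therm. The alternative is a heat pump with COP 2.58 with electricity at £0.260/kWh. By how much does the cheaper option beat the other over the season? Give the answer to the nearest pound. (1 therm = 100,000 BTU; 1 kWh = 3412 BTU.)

£42

Heat load = 74.3 therm × 100,000 = 7,430,000 BTU
Gas: input = 7,430,000 / 0.81 = 9,172,840 BTU = 91.73 therm → 91.73 × £2.85 = £261.43
Heat pump: 7,430,000 BTU / 3412 = 2,178 kWh heat; / 2.58 = 844 kWh in → × £0.260 = £219.45
Difference = |£261.43 − £219.45| = £41.98 ≈ £42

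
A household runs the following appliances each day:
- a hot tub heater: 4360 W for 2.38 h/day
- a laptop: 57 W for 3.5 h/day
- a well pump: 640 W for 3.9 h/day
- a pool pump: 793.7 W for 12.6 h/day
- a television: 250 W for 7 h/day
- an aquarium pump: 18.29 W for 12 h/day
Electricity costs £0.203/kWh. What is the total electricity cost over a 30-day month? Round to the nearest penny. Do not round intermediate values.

hot tub heater: 4360 W × 2.38 h × 30 d = 311,304 Wh = 311.3 kWh
laptop: 57 W × 3.5 h × 30 d = 5,985 Wh = 5.985 kWh
well pump: 640 W × 3.9 h × 30 d = 74,880 Wh = 74.88 kWh
pool pump: 793.7 W × 12.6 h × 30 d = 300,019 Wh = 300 kWh
television: 250 W × 7 h × 30 d = 52,500 Wh = 52.5 kWh
aquarium pump: 18.29 W × 12 h × 30 d = 6,584 Wh = 6.584 kWh
Total energy = 311.3 + 5.985 + 74.88 + 300 + 52.5 + 6.584 = 751.3 kWh
Cost = 751.3 kWh × £0.203 = £152.51

£152.51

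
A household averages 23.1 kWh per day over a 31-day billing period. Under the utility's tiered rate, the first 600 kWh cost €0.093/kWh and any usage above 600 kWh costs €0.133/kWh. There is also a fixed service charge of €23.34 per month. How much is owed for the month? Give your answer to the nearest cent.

Usage = 23.1 kWh/day × 31 days = 716.1 kWh
First 600 kWh × €0.093 = €55.80
Remaining 116.1 kWh × €0.133 = €15.44
Energy charge = €71.24; + service €23.34 = €94.58

€94.58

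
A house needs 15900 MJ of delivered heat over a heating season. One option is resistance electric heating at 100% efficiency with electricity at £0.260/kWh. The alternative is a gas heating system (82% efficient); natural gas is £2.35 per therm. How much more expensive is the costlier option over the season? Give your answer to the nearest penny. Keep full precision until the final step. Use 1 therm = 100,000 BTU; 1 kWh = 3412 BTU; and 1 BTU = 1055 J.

£716.53

Heat load = 15900 MJ = 15,900,000,000 J / 1055 = 15,071,090 BTU
Gas: input = 15,071,090 / 0.82 = 18,379,378 BTU = 183.8 therm → 183.8 × £2.35 = £431.92
Electric: 15,071,090 BTU / 3412 = 4,417 kWh → × £0.260 = £1,148.44
Difference = |£431.92 − £1,148.44| = £716.53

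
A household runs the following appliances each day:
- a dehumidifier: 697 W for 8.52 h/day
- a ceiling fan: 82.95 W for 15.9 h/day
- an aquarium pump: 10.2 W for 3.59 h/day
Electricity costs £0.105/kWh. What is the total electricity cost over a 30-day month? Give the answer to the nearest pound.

£23

dehumidifier: 697 W × 8.52 h × 30 d = 178,153 Wh = 178.2 kWh
ceiling fan: 82.95 W × 15.9 h × 30 d = 39,567 Wh = 39.57 kWh
aquarium pump: 10.2 W × 3.59 h × 30 d = 1,099 Wh = 1.099 kWh
Total energy = 178.2 + 39.57 + 1.099 = 218.8 kWh
Cost = 218.8 kWh × £0.105 = £22.98 ≈ £23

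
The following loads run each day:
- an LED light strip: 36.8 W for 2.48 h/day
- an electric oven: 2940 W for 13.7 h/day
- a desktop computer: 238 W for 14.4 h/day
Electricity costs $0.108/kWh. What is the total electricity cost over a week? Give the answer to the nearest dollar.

$33

LED light strip: 36.8 W × 2.48 h × 7 d = 639 Wh = 0.6388 kWh
electric oven: 2940 W × 13.7 h × 7 d = 281,946 Wh = 281.9 kWh
desktop computer: 238 W × 14.4 h × 7 d = 23,990 Wh = 23.99 kWh
Total energy = 0.6388 + 281.9 + 23.99 = 306.6 kWh
Cost = 306.6 kWh × $0.108 = $33.11 ≈ $33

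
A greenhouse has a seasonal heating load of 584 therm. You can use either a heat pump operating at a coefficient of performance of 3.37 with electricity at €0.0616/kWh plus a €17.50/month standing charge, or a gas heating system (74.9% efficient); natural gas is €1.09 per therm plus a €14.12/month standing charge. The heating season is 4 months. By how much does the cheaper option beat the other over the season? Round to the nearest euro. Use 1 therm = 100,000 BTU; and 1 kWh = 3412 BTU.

€523

Heat load = 584 therm × 100,000 = 58,400,000 BTU
Gas: input = 58,400,000 / 0.749 = 77,970,628 BTU = 779.7 therm → 779.7 × €1.09 = €849.88; + 4 × €14.12 standing = €906.36
Heat pump: 58,400,000 BTU / 3412 = 17,120 kWh heat; / 3.37 = 5,079 kWh in → × €0.0616 = €312.86; + 4 × €17.50 standing = €382.86
Difference = |€906.36 − €382.86| = €523.50 ≈ €523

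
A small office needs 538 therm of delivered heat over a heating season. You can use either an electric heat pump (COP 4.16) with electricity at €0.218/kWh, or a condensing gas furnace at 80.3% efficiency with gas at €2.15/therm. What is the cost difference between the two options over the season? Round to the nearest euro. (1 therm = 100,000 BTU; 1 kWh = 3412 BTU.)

Heat load = 538 therm × 100,000 = 53,800,000 BTU
Gas: input = 53,800,000 / 0.803 = 66,998,755 BTU = 670 therm → 670 × €2.15 = €1,440.47
Heat pump: 53,800,000 BTU / 3412 = 15,770 kWh heat; / 4.16 = 3,790 kWh in → × €0.218 = €826.30
Difference = |€1,440.47 − €826.30| = €614.18 ≈ €614

€614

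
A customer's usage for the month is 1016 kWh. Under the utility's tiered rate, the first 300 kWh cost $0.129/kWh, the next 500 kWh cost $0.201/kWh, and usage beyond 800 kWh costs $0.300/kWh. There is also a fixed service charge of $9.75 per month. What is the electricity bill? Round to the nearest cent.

$213.75

First 300 kWh × $0.129 = $38.70
Next 500 kWh × $0.201 = $100.50
Remaining 216 kWh × $0.300 = $64.80
Energy charge = $204.00; + service $9.75 = $213.75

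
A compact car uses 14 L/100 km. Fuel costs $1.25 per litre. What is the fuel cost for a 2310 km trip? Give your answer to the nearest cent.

Fuel = 14 L/100 km × 2310 km / 100 = 323.4 L
Cost = 323.4 L × $1.25/L = $404.25

$404.25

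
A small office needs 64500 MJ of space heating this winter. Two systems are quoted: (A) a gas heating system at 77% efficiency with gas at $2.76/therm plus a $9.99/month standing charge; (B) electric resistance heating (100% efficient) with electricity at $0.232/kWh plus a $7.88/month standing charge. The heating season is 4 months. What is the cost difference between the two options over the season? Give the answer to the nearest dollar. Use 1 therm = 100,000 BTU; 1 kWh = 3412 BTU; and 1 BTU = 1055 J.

$1957

Heat load = 64500 MJ = 64,500,000,000 J / 1055 = 61,137,441 BTU
Gas: input = 61,137,441 / 0.77 = 79,399,274 BTU = 794 therm → 794 × $2.76 = $2,191.42; + 4 × $9.99 standing = $2,231.38
Electric: 61,137,441 BTU / 3412 = 17,920 kWh → × $0.232 = $4,157.06; + 4 × $7.88 standing = $4,188.58
Difference = |$2,231.38 − $4,188.58| = $1,957.20 ≈ $1957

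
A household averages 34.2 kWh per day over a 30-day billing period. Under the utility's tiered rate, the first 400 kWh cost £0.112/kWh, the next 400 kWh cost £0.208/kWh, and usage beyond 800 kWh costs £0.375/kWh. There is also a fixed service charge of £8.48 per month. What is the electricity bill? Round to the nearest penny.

£221.23

Usage = 34.2 kWh/day × 30 days = 1026 kWh
First 400 kWh × £0.112 = £44.80
Next 400 kWh × £0.208 = £83.20
Remaining 226 kWh × £0.375 = £84.75
Energy charge = £212.75; + service £8.48 = £221.23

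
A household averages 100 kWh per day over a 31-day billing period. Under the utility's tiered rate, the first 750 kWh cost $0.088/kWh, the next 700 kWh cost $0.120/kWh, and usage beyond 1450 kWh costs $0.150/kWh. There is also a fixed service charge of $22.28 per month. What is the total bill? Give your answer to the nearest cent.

Usage = 100 kWh/day × 31 days = 3100 kWh
First 750 kWh × $0.088 = $66.00
Next 700 kWh × $0.120 = $84.00
Remaining 1650 kWh × $0.150 = $247.50
Energy charge = $397.50; + service $22.28 = $419.78

$419.78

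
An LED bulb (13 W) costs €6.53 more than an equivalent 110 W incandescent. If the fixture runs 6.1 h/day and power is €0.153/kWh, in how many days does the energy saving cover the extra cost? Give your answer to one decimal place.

Power saved = 110 − 13 = 97 W
Daily energy saved = 97 W × 6.1 h = 591.7 Wh = 0.5917 kWh
Daily savings = 0.5917 × €0.153 = €0.0905
Payback = €6.53 / €0.0905 per day = 72.13 days

72.1 days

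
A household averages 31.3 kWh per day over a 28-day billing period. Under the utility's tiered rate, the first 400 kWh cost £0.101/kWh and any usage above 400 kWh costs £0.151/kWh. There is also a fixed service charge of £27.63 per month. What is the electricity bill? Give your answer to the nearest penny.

£139.97

Usage = 31.3 kWh/day × 28 days = 876.4 kWh
First 400 kWh × £0.101 = £40.40
Remaining 476.4 kWh × £0.151 = £71.94
Energy charge = £112.34; + service £27.63 = £139.97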